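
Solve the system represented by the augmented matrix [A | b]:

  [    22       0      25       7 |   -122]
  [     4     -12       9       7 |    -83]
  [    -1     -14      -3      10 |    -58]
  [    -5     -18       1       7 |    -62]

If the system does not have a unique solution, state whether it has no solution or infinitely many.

Row-reduce:
R1 ← R1 / (22).
R2 ← R2 − 4·R1.
R3 ← R3 + 1·R1.
R4 ← R4 + 5·R1.
R2 ← R2 / (-12).
R3 ← R3 + 14·R2.
R4 ← R4 + 18·R2.
R3 ← R3 / (-233/33).
R1 ← R1 − 25/22·R3.
R2 ← R2 + 49/132·R3.
Row 4 reduces to 0 = 3/2, a contradiction. The system is inconsistent.

no solution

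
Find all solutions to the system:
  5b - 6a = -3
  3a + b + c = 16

Row-reduce:
R1 ← R1 / (-6).
R2 ← R2 − 3·R1.
R2 ← R2 / (7/2).
R1 ← R1 + 5/6·R2.
Rank is 2 with 3 unknowns, leaving c free.

infinitely many solutions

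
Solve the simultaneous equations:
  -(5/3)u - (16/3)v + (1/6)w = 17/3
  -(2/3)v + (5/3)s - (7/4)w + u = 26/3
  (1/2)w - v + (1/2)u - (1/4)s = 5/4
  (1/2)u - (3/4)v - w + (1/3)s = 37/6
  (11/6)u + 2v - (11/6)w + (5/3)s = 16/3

no solution

Row-reduce:
R1 ← R1 / (-5/3).
R2 ← R2 − 1·R1.
R3 ← R3 − 1/2·R1.
R4 ← R4 − 1/2·R1.
R5 ← R5 − 11/6·R1.
R2 ← R2 / (-58/15).
R1 ← R1 − 16/5·R2.
R3 ← R3 + 13/5·R2.
R4 ← R4 + 47/20·R2.
R5 ← R5 + 58/15·R2.
R3 ← R3 / (385/232).
R1 ← R1 + 85/58·R3.
R2 ← R2 − 99/232·R3.
R4 ← R4 − 49/928·R3.
R4 ← R4 / (-1679/2640).
R1 ← R1 − 13/77·R4.
R2 ← R2 + 11/140·R4.
R3 ← R3 + 318/385·R4.
Row 5 reduces to 0 = -1/2, a contradiction. The system is inconsistent.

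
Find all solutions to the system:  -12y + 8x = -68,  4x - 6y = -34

Row-reduce:
R1 ← R1 / (8).
R2 ← R2 − 4·R1.
Rank is 1 with 2 unknowns, leaving y free.

infinitely many solutions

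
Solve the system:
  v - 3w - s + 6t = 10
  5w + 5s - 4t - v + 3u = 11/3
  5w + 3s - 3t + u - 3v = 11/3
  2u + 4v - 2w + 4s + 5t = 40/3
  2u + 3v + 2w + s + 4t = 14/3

u = 1, v = -2, w = -2/3, s = 2, t = 2

Row-reduce the augmented matrix:
Swap R1 and R2.
R1 ← R1 / (3).
R3 ← R3 − 1·R1.
R4 ← R4 − 2·R1.
R5 ← R5 − 2·R1.
R1 ← R1 + 1/3·R2.
R3 ← R3 + 8/3·R2.
R4 ← R4 − 14/3·R2.
R5 ← R5 − 11/3·R2.
R3 ← R3 / (-14/3).
R1 ← R1 − 2/3·R3.
R2 ← R2 + 3·R3.
R4 ← R4 − 26/3·R3.
R5 ← R5 − 29/3·R3.
R4 ← R4 / (20/7).
R1 ← R1 − 8/7·R4.
R2 ← R2 + 1/7·R4.
R3 ← R3 − 2/7·R4.
R5 ← R5 + 10/7·R4.
R5 ← R5 / (35/2).
R1 ← R1 − 1/5·R5.
R2 ← R2 + 29/10·R5.
R3 ← R3 + 37/10·R5.
R4 ← R4 − 11/5·R5.
Reading off the reduced rows gives u = 1, v = -2, w = -2/3, s = 2, t = 2.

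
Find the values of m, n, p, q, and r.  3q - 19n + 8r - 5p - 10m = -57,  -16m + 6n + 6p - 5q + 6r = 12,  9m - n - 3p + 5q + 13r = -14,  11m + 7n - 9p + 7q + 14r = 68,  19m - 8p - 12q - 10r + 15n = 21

m = -3, n = 6, p = -5, q = 6, r = -2

Row-reduce the augmented matrix:
R1 ← R1 / (-10).
R2 ← R2 + 16·R1.
R3 ← R3 − 9·R1.
R4 ← R4 − 11·R1.
R5 ← R5 − 19·R1.
R2 ← R2 / (182/5).
R1 ← R1 − 19/10·R2.
R3 ← R3 + 181/10·R2.
R4 ← R4 + 139/10·R2.
R5 ← R5 + 211/10·R2.
R3 ← R3 / (-7/13).
R1 ← R1 + 3/13·R3.
R2 ← R2 − 5/13·R3.
R4 ← R4 + 119/13·R3.
R5 ← R5 + 122/13·R3.
R4 ← R4 / (-83/2).
R1 ← R1 + 1·R4.
R2 ← R2 − 7/4·R4.
R3 ← R3 + 21/4·R4.
R5 ← R5 + 245/4·R4.
R5 ← R5 / (815851/8134).
R1 ← R1 + 5085/4067·R5.
R2 ← R2 − 5057/8134·R5.
R3 ← R3 − 19357/8134·R5.
R4 ← R4 − 3720/581·R5.
Reading off the reduced rows gives m = -3, n = 6, p = -5, q = 6, r = -2.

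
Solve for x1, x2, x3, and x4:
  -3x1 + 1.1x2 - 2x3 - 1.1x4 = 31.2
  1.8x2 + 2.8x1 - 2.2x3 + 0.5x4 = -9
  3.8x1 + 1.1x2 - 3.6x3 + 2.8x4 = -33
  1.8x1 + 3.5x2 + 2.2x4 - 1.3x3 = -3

x1 = -6, x2 = 6, x3 = 0, x4 = -6

Row-reduce the augmented matrix:
R1 ← R1 / (-3).
R2 ← R2 − 14/5·R1.
R3 ← R3 − 19/5·R1.
R4 ← R4 − 9/5·R1.
R2 ← R2 / (212/75).
R1 ← R1 + 11/30·R2.
R3 ← R3 − 187/75·R2.
R4 ← R4 − 104/25·R2.
R3 ← R3 / (-2699/1060).
R1 ← R1 − 59/424·R3.
R2 ← R2 + 305/212·R3.
R4 ← R4 − 1847/530·R3.
R4 ← R4 / (52643/10796).
R1 ← R1 − 4325/10796·R4.
R2 ← R2 + 6713/5398·R4.
R3 ← R3 + 3967/5398·R4.
Reading off the reduced rows gives x1 = -6, x2 = 6, x3 = 0, x4 = -6.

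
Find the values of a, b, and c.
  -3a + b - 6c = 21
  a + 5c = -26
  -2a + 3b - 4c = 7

Row-reduce the augmented matrix:
R1 ← R1 / (-3).
R2 ← R2 − 1·R1.
R3 ← R3 + 2·R1.
R2 ← R2 / (1/3).
R1 ← R1 + 1/3·R2.
R3 ← R3 − 7/3·R2.
R3 ← R3 / (-21).
R1 ← R1 − 5·R3.
R2 ← R2 − 9·R3.
Reading off the reduced rows gives a = 4, b = -3, c = -6.

a = 4, b = -3, c = -6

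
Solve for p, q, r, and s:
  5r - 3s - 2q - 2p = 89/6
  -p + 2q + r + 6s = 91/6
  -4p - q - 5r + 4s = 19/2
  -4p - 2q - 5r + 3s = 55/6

Row-reduce the augmented matrix:
R1 ← R1 / (-2).
R2 ← R2 + 1·R1.
R3 ← R3 + 4·R1.
R4 ← R4 + 4·R1.
R2 ← R2 / (3).
R1 ← R1 − 1·R2.
R3 ← R3 − 3·R2.
R4 ← R4 − 2·R2.
R3 ← R3 / (-27/2).
R1 ← R1 + 2·R3.
R2 ← R2 + 1/2·R3.
R4 ← R4 + 14·R3.
R4 ← R4 / (38/27).
R1 ← R1 + 37/27·R4.
R2 ← R2 − 65/27·R4.
R3 ← R3 + 5/27·R4.
Reading off the reduced rows gives p = -8/3, q = -2, r = 5/2, s = 7/3.

p = -8/3, q = -2, r = 5/2, s = 7/3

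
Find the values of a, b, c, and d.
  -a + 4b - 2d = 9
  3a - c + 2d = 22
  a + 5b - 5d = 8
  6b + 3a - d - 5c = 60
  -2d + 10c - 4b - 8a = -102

Row-reduce the augmented matrix:
R1 ← R1 / (-1).
R2 ← R2 − 3·R1.
R3 ← R3 − 1·R1.
R4 ← R4 − 3·R1.
R5 ← R5 + 8·R1.
R2 ← R2 / (12).
R1 ← R1 + 4·R2.
R3 ← R3 − 9·R2.
R4 ← R4 − 18·R2.
R5 ← R5 + 36·R2.
R3 ← R3 / (3/4).
R1 ← R1 + 1/3·R3.
R2 ← R2 + 1/12·R3.
R4 ← R4 + 7/2·R3.
R5 ← R5 − 7·R3.
R4 ← R4 / (-59/3).
R1 ← R1 + 10/9·R4.
R2 ← R2 + 7/9·R4.
R3 ← R3 + 16/3·R4.
R5 ← R5 − 118/3·R4.
R5 reduces to 0 = 0, so the extra equation is consistent.
Reading off the reduced rows gives a = 3, b = 5, c = -5, d = 4.

a = 3, b = 5, c = -5, d = 4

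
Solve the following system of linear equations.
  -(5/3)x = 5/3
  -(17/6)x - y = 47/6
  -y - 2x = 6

Row-reduce:
R1 ← R1 / (-5/3).
R2 ← R2 + 17/6·R1.
R3 ← R3 + 2·R1.
R2 ← R2 / (-1).
R3 ← R3 + 1·R2.
Row 3 reduces to 0 = -1, a contradiction. The system is inconsistent.

no solution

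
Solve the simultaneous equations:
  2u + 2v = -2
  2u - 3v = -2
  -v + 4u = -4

u = -1, v = 0

Row-reduce the augmented matrix:
R1 ← R1 / (2).
R2 ← R2 − 2·R1.
R3 ← R3 − 4·R1.
R2 ← R2 / (-5).
R1 ← R1 − 1·R2.
R3 ← R3 + 5·R2.
R3 reduces to 0 = 0, so the extra equation is consistent.
Reading off the reduced rows gives u = -1, v = 0.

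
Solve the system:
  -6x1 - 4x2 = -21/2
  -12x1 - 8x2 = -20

Row-reduce:
R1 ← R1 / (-6).
R2 ← R2 + 12·R1.
Row 2 reduces to 0 = 1, a contradiction. The system is inconsistent.

no solution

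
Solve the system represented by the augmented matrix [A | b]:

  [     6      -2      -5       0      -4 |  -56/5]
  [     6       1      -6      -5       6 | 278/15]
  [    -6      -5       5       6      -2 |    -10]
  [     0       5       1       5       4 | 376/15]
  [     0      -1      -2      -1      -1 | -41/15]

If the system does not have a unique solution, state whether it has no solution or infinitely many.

Row-reduce the augmented matrix:
R1 ← R1 / (6).
R2 ← R2 − 6·R1.
R3 ← R3 + 6·R1.
R2 ← R2 / (3).
R1 ← R1 + 1/3·R2.
R3 ← R3 + 7·R2.
R4 ← R4 − 5·R2.
R5 ← R5 + 1·R2.
R3 ← R3 / (-7/3).
R1 ← R1 + 17/18·R3.
R2 ← R2 + 1/3·R3.
R4 ← R4 − 8/3·R3.
R5 ← R5 + 7/3·R3.
R4 ← R4 / (48/7).
R1 ← R1 − 73/42·R4.
R2 ← R2 + 6/7·R4.
R3 ← R3 − 17/7·R4.
R5 ← R5 − 3·R4.
R5 ← R5 / (-145/8).
R1 ← R1 + 1207/144·R5.
R2 ← R2 − 7/4·R5.
R3 ← R3 + 239/24·R5.
R4 ← R4 − 25/24·R5.
Reading off the reduced rows gives x_1 = -2/3, x_2 = 8/5, x_3 = -8/5, x_4 = 4/3, x_5 = 3.

x_1 = -2/3, x_2 = 8/5, x_3 = -8/5, x_4 = 4/3, x_5 = 3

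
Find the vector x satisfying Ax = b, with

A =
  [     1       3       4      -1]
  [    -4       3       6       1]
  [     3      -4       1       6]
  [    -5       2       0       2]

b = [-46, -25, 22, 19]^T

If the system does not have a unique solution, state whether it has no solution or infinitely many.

x_1 = -5, x_2 = -6, x_3 = -5, x_4 = 3

Row-reduce the augmented matrix:
R2 ← R2 + 4·R1.
R3 ← R3 − 3·R1.
R4 ← R4 + 5·R1.
R2 ← R2 / (15).
R1 ← R1 − 3·R2.
R3 ← R3 + 13·R2.
R4 ← R4 − 17·R2.
R3 ← R3 / (121/15).
R1 ← R1 + 2/5·R3.
R2 ← R2 − 22/15·R3.
R4 ← R4 + 74/15·R3.
R4 ← R4 / (522/121).
R1 ← R1 + 10/121·R4.
R2 ← R2 + 15/11·R4.
R3 ← R3 − 96/121·R4.
Reading off the reduced rows gives x_1 = -5, x_2 = -6, x_3 = -5, x_4 = 3.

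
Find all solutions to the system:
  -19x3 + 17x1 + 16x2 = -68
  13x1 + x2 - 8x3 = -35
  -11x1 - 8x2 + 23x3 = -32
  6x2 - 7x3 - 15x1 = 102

Row-reduce the augmented matrix:
R1 ← R1 / (17).
R2 ← R2 − 13·R1.
R3 ← R3 + 11·R1.
R4 ← R4 + 15·R1.
R2 ← R2 / (-191/17).
R1 ← R1 − 16/17·R2.
R3 ← R3 − 40/17·R2.
R4 ← R4 − 342/17·R2.
R3 ← R3 / (2306/191).
R1 ← R1 + 109/191·R3.
R2 ← R2 + 111/191·R3.
R4 ← R4 + 2306/191·R3.
R4 reduces to 0 = 0, so the extra equation is consistent.
Reading off the reduced rows gives x1 = -6, x2 = -5, x3 = -6.

x1 = -6, x2 = -5, x3 = -6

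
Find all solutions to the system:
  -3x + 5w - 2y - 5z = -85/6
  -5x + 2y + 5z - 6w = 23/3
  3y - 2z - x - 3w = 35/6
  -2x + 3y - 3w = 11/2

x = 1, y = 1, z = 1/3, w = -3/2

Row-reduce the augmented matrix:
R1 ← R1 / (-3).
R2 ← R2 + 5·R1.
R3 ← R3 + 1·R1.
R4 ← R4 + 2·R1.
R2 ← R2 / (16/3).
R1 ← R1 − 2/3·R2.
R3 ← R3 − 11/3·R2.
R4 ← R4 − 13/3·R2.
R3 ← R3 / (-19/2).
R2 ← R2 − 5/2·R3.
R4 ← R4 + 15/2·R3.
R4 ← R4 / (185/152).
R1 ← R1 − 1/8·R4.
R2 ← R2 + 201/152·R4.
R3 ← R3 + 83/152·R4.
Reading off the reduced rows gives x = 1, y = 1, z = 1/3, w = -3/2.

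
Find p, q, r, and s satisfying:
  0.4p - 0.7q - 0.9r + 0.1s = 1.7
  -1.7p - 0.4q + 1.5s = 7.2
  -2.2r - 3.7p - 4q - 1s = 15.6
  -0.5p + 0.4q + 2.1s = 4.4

Row-reduce the augmented matrix:
R1 ← R1 / (2/5).
R2 ← R2 + 17/10·R1.
R3 ← R3 + 37/10·R1.
R4 ← R4 + 1/2·R1.
R2 ← R2 / (-27/8).
R1 ← R1 + 7/4·R2.
R3 ← R3 + 419/40·R2.
R4 ← R4 + 19/40·R2.
R3 ← R3 / (101/75).
R1 ← R1 + 4/15·R3.
R2 ← R2 − 17/15·R3.
R4 ← R4 + 44/75·R3.
R4 ← R4 / (-3097/4545).
R1 ← R1 + 1769/909·R4.
R2 ← R2 − 8219/1818·R4.
R3 ← R3 + 8167/1818·R4.
Reading off the reduced rows gives p = -2, q = -2, r = -1, s = 2.

p = -2, q = -2, r = -1, s = 2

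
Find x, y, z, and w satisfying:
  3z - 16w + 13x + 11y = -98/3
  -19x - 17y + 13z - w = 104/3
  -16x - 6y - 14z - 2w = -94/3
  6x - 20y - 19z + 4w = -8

x = 1/3, y = -1, z = 2, w = 2

Row-reduce the augmented matrix:
R1 ← R1 / (13).
R2 ← R2 + 19·R1.
R3 ← R3 + 16·R1.
R4 ← R4 − 6·R1.
R2 ← R2 / (-12/13).
R1 ← R1 − 11/13·R2.
R3 ← R3 − 98/13·R2.
R4 ← R4 + 326/13·R2.
R3 ← R3 / (395/3).
R1 ← R1 − 97/6·R3.
R2 ← R2 + 113/6·R3.
R4 ← R4 + 1478/3·R3.
R4 ← R4 / (-24091/158).
R1 ← R1 − 279/79·R4.
R2 ← R2 + 817/158·R4.
R3 ← R3 + 265/158·R4.
Reading off the reduced rows gives x = 1/3, y = -1, z = 2, w = 2.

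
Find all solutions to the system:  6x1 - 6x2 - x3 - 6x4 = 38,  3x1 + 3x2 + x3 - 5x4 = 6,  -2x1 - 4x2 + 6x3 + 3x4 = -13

Row-reduce:
R1 ← R1 / (6).
R2 ← R2 − 3·R1.
R3 ← R3 + 2·R1.
R2 ← R2 / (6).
R1 ← R1 + 1·R2.
R3 ← R3 + 6·R2.
R3 ← R3 / (43/6).
R1 ← R1 − 1/12·R3.
R2 ← R2 − 1/4·R3.
Rank is 3 with 4 unknowns, leaving x4 free.

infinitely many solutions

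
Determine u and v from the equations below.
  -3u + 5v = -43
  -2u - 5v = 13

Row-reduce the augmented matrix:
R1 ← R1 / (-3).
R2 ← R2 + 2·R1.
R2 ← R2 / (-25/3).
R1 ← R1 + 5/3·R2.
Reading off the reduced rows gives u = 6, v = -5.

u = 6, v = -5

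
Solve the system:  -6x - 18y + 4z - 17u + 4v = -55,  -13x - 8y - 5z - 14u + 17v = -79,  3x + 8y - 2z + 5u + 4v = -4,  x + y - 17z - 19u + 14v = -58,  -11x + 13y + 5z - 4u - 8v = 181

x = -3, y = 6, z = 2, u = -3, v = -6

Row-reduce the augmented matrix:
R1 ← R1 / (-6).
R2 ← R2 + 13·R1.
R3 ← R3 − 3·R1.
R4 ← R4 − 1·R1.
R5 ← R5 + 11·R1.
R2 ← R2 / (31).
R1 ← R1 − 3·R2.
R3 ← R3 + 1·R2.
R4 ← R4 + 2·R2.
R5 ← R5 − 46·R2.
R3 ← R3 / (-41/93).
R1 ← R1 − 61/93·R3.
R2 ← R2 + 41/93·R3.
R4 ← R4 + 1601/93·R3.
R5 ← R5 − 1669/93·R3.
R4 ← R4 / (7179/82).
R1 ← R1 + 143/41·R4.
R2 ← R2 − 7/2·R4.
R3 ← R3 − 257/41·R4.
R5 ← R5 + 9775/82·R4.
R5 ← R5 / (-611062/7179).
R1 ← R1 + 9280/7179·R5.
R2 ← R2 − 22817/7179·R5.
R3 ← R3 − 15925/7179·R5.
R4 ← R4 + 18826/7179·R5.
Reading off the reduced rows gives x = -3, y = 6, z = 2, u = -3, v = -6.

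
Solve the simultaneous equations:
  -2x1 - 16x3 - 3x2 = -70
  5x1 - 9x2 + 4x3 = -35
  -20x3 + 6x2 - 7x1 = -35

infinitely many solutions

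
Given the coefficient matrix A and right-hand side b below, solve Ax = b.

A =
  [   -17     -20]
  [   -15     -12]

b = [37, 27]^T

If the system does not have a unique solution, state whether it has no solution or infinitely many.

Row-reduce the augmented matrix:
R1 ← R1 / (-17).
R2 ← R2 + 15·R1.
R2 ← R2 / (96/17).
R1 ← R1 − 20/17·R2.
Reading off the reduced rows gives x_1 = -1, x_2 = -1.

x_1 = -1, x_2 = -1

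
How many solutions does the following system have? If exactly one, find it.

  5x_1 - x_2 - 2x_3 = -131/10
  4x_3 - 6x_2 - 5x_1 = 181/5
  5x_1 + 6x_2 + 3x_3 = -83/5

Row-reduce the augmented matrix:
R1 ← R1 / (5).
R2 ← R2 + 5·R1.
R3 ← R3 − 5·R1.
R2 ← R2 / (-7).
R1 ← R1 + 1/5·R2.
R3 ← R3 − 7·R2.
R3 ← R3 / (7).
R1 ← R1 + 16/35·R3.
R2 ← R2 + 2/7·R3.
Reading off the reduced rows gives x_1 = -2, x_2 = -5/2, x_3 = 14/5.

x_1 = -2, x_2 = -5/2, x_3 = 14/5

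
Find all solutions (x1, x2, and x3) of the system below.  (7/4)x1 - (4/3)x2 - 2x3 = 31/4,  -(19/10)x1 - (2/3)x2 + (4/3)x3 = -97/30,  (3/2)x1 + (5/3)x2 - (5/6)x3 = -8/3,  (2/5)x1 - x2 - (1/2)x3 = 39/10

no solution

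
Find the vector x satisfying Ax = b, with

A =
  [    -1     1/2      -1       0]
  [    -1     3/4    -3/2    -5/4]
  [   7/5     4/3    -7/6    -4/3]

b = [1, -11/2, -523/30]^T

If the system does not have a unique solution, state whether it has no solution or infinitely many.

infinitely many solutions

Row-reduce:
R1 ← R1 / (-1).
R2 ← R2 + 1·R1.
R3 ← R3 − 7/5·R1.
R2 ← R2 / (1/4).
R1 ← R1 + 1/2·R2.
R3 ← R3 − 61/30·R2.
R3 ← R3 / (3/2).
R2 ← R2 + 2·R3.
Rank is 3 with 4 unknowns, leaving x_4 free.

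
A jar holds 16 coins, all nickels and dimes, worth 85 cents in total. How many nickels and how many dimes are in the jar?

nickels: 15, dimes: 1

Let n = nickels, d = dimes.
  n + d = 16
  5n + 10d = 85
From equation 1: n = 16 − d.
Substitute into equation 2 and solve: d = 1.
Then n = 15.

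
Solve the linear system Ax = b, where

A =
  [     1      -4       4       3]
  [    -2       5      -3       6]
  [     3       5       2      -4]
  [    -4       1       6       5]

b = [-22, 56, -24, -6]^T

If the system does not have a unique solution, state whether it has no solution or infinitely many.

x_1 = -2, x_2 = 2, x_3 = -6, x_4 = 4

Row-reduce the augmented matrix:
R2 ← R2 + 2·R1.
R3 ← R3 − 3·R1.
R4 ← R4 + 4·R1.
R2 ← R2 / (-3).
R1 ← R1 + 4·R2.
R3 ← R3 − 17·R2.
R4 ← R4 + 15·R2.
R3 ← R3 / (55/3).
R1 ← R1 + 8/3·R3.
R2 ← R2 + 5/3·R3.
R4 ← R4 + 3·R3.
R4 ← R4 / (-34).
R1 ← R1 + 5·R4.
R2 ← R2 − 1·R4.
R3 ← R3 − 3·R4.
Reading off the reduced rows gives x_1 = -2, x_2 = 2, x_3 = -6, x_4 = 4.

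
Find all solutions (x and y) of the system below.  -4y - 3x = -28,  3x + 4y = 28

infinitely many solutions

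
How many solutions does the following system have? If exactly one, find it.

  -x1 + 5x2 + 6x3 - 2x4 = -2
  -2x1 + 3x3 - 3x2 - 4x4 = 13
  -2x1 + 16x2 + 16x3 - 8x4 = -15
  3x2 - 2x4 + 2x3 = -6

no solution

Row-reduce:
R1 ← R1 / (-1).
R2 ← R2 + 2·R1.
R3 ← R3 + 2·R1.
R2 ← R2 / (-13).
R1 ← R1 + 5·R2.
R3 ← R3 − 6·R2.
R4 ← R4 − 3·R2.
R3 ← R3 / (-2/13).
R1 ← R1 + 33/13·R3.
R2 ← R2 − 9/13·R3.
R4 ← R4 + 1/13·R3.
Row 4 reduces to 0 = -1/2, a contradiction. The system is inconsistent.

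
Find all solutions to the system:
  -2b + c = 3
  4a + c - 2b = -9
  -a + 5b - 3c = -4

a = -3, b = -2, c = -1

Row-reduce the augmented matrix:
Swap R1 and R2.
R1 ← R1 / (4).
R3 ← R3 + 1·R1.
R2 ← R2 / (-2).
R1 ← R1 + 1/2·R2.
R3 ← R3 − 9/2·R2.
R3 ← R3 / (-1/2).
R2 ← R2 + 1/2·R3.
Reading off the reduced rows gives a = -3, b = -2, c = -1.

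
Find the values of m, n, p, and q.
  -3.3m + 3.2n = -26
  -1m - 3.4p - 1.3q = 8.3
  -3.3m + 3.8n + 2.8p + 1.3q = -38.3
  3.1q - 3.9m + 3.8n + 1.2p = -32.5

Row-reduce the augmented matrix:
R1 ← R1 / (-33/10).
R2 ← R2 + 1·R1.
R3 ← R3 + 33/10·R1.
R4 ← R4 + 39/10·R1.
R2 ← R2 / (-32/33).
R1 ← R1 + 32/33·R2.
R3 ← R3 − 3/5·R2.
R4 ← R4 − 1/55·R2.
R3 ← R3 / (557/800).
R1 ← R1 − 17/5·R3.
R2 ← R2 − 561/160·R3.
R4 ← R4 − 909/800·R3.
R4 ← R4 / (6313/2785).
R1 ← R1 + 624/557·R4.
R2 ← R2 + 1287/1114·R4.
R3 ← R3 − 793/1114·R4.
Reading off the reduced rows gives m = 4, n = -4, p = -4, q = 1.

m = 4, n = -4, p = -4, q = 1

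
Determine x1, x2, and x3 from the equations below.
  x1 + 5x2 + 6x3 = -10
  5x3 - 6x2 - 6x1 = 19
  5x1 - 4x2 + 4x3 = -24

Row-reduce the augmented matrix:
R2 ← R2 + 6·R1.
R3 ← R3 − 5·R1.
R2 ← R2 / (24).
R1 ← R1 − 5·R2.
R3 ← R3 + 29·R2.
R3 ← R3 / (565/24).
R1 ← R1 + 61/24·R3.
R2 ← R2 − 41/24·R3.
Reading off the reduced rows gives x1 = -4, x2 = 0, x3 = -1.

x1 = -4, x2 = 0, x3 = -1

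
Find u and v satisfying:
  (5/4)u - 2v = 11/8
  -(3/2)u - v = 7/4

u = -1/2, v = -1

From equation 2: v = -7/4 − 3/2·u.
Substitute into equation 1 and solve: u = -1/2.
Then v = -1.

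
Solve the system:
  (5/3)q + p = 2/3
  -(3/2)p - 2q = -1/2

Row-reduce the augmented matrix:
R2 ← R2 + 3/2·R1.
R2 ← R2 / (1/2).
R1 ← R1 − 5/3·R2.
Reading off the reduced rows gives p = -1, q = 1.

p = -1, q = 1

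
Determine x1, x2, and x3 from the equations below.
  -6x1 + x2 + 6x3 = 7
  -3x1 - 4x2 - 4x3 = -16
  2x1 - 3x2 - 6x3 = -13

Row-reduce the augmented matrix:
R1 ← R1 / (-6).
R2 ← R2 + 3·R1.
R3 ← R3 − 2·R1.
R2 ← R2 / (-9/2).
R1 ← R1 + 1/6·R2.
R3 ← R3 + 8/3·R2.
R3 ← R3 / (4/27).
R1 ← R1 + 20/27·R3.
R2 ← R2 − 14/9·R3.
Reading off the reduced rows gives x1 = 4, x2 = -5, x3 = 6.

x1 = 4, x2 = -5, x3 = 6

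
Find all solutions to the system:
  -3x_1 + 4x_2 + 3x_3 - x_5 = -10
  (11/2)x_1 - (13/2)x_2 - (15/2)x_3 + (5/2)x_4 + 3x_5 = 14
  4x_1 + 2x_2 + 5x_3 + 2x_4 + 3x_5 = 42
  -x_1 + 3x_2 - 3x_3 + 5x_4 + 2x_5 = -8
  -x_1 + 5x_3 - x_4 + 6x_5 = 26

no solution

Row-reduce:
R1 ← R1 / (-3).
R2 ← R2 − 11/2·R1.
R3 ← R3 − 4·R1.
R4 ← R4 + 1·R1.
R5 ← R5 + 1·R1.
R2 ← R2 / (5/6).
R1 ← R1 + 4/3·R2.
R3 ← R3 − 22/3·R2.
R4 ← R4 − 5/3·R2.
R5 ← R5 + 4/3·R2.
R3 ← R3 / (133/5).
R1 ← R1 + 21/5·R3.
R2 ← R2 + 12/5·R3.
R5 ← R5 − 4/5·R3.
Swap R4 and R5.
R4 ← R4 / (479/133).
R1 ← R1 − 16/19·R4.
R2 ← R2 − 159/133·R4.
R3 ← R3 + 100/133·R4.
Row 5 reduces to 0 = 4, a contradiction. The system is inconsistent.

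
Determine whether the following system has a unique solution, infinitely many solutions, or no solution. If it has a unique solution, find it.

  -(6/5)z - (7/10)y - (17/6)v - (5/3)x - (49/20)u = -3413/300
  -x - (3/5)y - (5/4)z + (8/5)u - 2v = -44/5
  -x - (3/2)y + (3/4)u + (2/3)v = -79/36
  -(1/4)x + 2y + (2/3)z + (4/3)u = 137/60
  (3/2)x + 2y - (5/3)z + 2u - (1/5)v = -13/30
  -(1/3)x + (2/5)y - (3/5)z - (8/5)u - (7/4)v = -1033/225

Row-reduce the augmented matrix:
R1 ← R1 / (-5/3).
R2 ← R2 + 1·R1.
R3 ← R3 + 1·R1.
R4 ← R4 + 1/4·R1.
R5 ← R5 − 3/2·R1.
R6 ← R6 + 1/3·R1.
R2 ← R2 / (-9/50).
R1 ← R1 − 21/50·R2.
R3 ← R3 + 27/25·R2.
R4 ← R4 − 421/200·R2.
R5 ← R5 − 137/100·R2.
R6 ← R6 − 27/50·R2.
R3 ← R3 / (39/10).
R1 ← R1 + 31/60·R3.
R2 ← R2 − 53/18·R3.
R4 ← R4 + 3853/720·R3.
R5 ← R5 + 2441/360·R3.
R6 ← R6 + 39/20·R3.
R4 ← R4 / (7195/468).
R1 ← R1 − 253/39·R4.
R2 ← R2 + 1129/234·R4.
R3 ← R3 + 54/13·R4.
R5 ← R5 + 1171/234·R4.
R5 ← R5 / (794729/259020).
R1 ← R1 − 28529/64755·R5.
R2 ← R2 + 1014053/1554120·R5.
R3 ← R3 − 230533/129510·R5.
R4 ← R4 − 44377/259020·R5.
R6 reduces to 0 = 0, so the extra equation is consistent.
Reading off the reduced rows gives x = 7/3, y = 1/2, z = 14/5, u = 0, v = 4/3.

x = 7/3, y = 1/2, z = 14/5, u = 0, v = 4/3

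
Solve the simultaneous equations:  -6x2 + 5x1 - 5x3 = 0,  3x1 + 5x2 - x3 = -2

infinitely many solutions

Row-reduce:
R1 ← R1 / (5).
R2 ← R2 − 3·R1.
R2 ← R2 / (43/5).
R1 ← R1 + 6/5·R2.
Rank is 2 with 3 unknowns, leaving x3 free.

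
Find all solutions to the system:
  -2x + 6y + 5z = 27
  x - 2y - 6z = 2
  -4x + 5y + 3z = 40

Row-reduce the augmented matrix:
R1 ← R1 / (-2).
R2 ← R2 − 1·R1.
R3 ← R3 + 4·R1.
R1 ← R1 + 3·R2.
R3 ← R3 + 7·R2.
R3 ← R3 / (-63/2).
R1 ← R1 + 13·R3.
R2 ← R2 + 7/2·R3.
Reading off the reduced rows gives x = -6, y = 5, z = -3.

x = -6, y = 5, z = -3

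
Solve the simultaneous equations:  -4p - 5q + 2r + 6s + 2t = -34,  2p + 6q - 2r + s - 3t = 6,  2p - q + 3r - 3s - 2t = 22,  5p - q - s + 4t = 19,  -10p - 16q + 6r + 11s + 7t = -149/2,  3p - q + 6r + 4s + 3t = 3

no solution

Row-reduce:
R1 ← R1 / (-4).
R2 ← R2 − 2·R1.
R3 ← R3 − 2·R1.
R4 ← R4 − 5·R1.
R5 ← R5 + 10·R1.
R6 ← R6 − 3·R1.
R2 ← R2 / (7/2).
R1 ← R1 − 5/4·R2.
R3 ← R3 + 7/2·R2.
R4 ← R4 + 29/4·R2.
R5 ← R5 + 7/2·R2.
R6 ← R6 + 19/4·R2.
R3 ← R3 / (3).
R1 ← R1 + 1/7·R3.
R2 ← R2 + 2/7·R3.
R4 ← R4 − 3/7·R3.
R6 ← R6 − 43/7·R3.
R4 ← R4 / (199/14).
R1 ← R1 + 115/42·R4.
R2 ← R2 − 32/21·R4.
R3 ← R3 − 4/3·R4.
R6 ← R6 − 241/42·R4.
Swap R5 and R6.
R5 ← R5 / (1354/199).
R1 ← R1 − 121/199·R5.
R2 ← R2 + 230/199·R5.
R3 ← R3 + 251/199·R5.
R4 ← R4 − 39/199·R5.
Row 6 reduces to 0 = -1/2, a contradiction. The system is inconsistent.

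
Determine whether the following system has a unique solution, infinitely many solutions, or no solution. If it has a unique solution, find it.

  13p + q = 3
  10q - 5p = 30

p = 0, q = 3

Row-reduce the augmented matrix:
R1 ← R1 / (13).
R2 ← R2 + 5·R1.
R2 ← R2 / (135/13).
R1 ← R1 − 1/13·R2.
Reading off the reduced rows gives p = 0, q = 3.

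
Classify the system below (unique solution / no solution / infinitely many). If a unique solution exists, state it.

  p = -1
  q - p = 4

p = -1, q = 3

Row-reduce the augmented matrix:
R2 ← R2 + 1·R1.
Reading off the reduced rows gives p = -1, q = 3.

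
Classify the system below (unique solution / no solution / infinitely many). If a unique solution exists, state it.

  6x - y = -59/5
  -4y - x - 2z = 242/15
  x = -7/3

x = -7/3, y = -11/5, z = -5/2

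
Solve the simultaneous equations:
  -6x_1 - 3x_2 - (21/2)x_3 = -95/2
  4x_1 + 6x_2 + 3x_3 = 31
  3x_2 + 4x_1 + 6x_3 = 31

no solution

Row-reduce:
R1 ← R1 / (-6).
R2 ← R2 − 4·R1.
R3 ← R3 − 4·R1.
R2 ← R2 / (4).
R1 ← R1 − 1/2·R2.
R3 ← R3 − 1·R2.
Row 3 reduces to 0 = -1/2, a contradiction. The system is inconsistent.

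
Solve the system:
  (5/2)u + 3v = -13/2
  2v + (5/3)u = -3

Row-reduce:
R1 ← R1 / (5/2).
R2 ← R2 − 5/3·R1.
Row 2 reduces to 0 = 4/3, a contradiction. The system is inconsistent.

no solution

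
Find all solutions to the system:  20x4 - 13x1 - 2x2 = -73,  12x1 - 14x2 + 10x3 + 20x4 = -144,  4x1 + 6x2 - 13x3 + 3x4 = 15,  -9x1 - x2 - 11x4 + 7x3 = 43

Row-reduce the augmented matrix:
R1 ← R1 / (-13).
R2 ← R2 − 12·R1.
R3 ← R3 − 4·R1.
R4 ← R4 + 9·R1.
R2 ← R2 / (-206/13).
R1 ← R1 − 2/13·R2.
R3 ← R3 − 70/13·R2.
R4 ← R4 − 5/13·R2.
R3 ← R3 / (-989/103).
R1 ← R1 − 10/103·R3.
R2 ← R2 + 65/103·R3.
R4 ← R4 − 746/103·R3.
R4 ← R4 / (-7071/989).
R1 ← R1 + 930/989·R4.
R2 ← R2 + 3845/989·R4.
R3 ← R3 + 2289/989·R4.
Reading off the reduced rows gives x1 = -1, x2 = 3, x3 = -1, x4 = -4.

x1 = -1, x2 = 3, x3 = -1, x4 = -4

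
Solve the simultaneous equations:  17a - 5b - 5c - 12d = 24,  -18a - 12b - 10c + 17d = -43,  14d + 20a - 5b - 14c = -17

Row-reduce:
R1 ← R1 / (17).
R2 ← R2 + 18·R1.
R3 ← R3 − 20·R1.
R2 ← R2 / (-294/17).
R1 ← R1 + 5/17·R2.
R3 ← R3 − 15/17·R2.
R3 ← R3 / (-436/49).
R1 ← R1 + 5/147·R3.
R2 ← R2 − 130/147·R3.
Rank is 3 with 4 unknowns, leaving d free.

infinitely many solutions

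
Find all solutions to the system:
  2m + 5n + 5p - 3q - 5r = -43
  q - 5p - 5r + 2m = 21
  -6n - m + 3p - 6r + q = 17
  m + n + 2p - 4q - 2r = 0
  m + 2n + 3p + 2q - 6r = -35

Row-reduce the augmented matrix:
R1 ← R1 / (2).
R2 ← R2 − 2·R1.
R3 ← R3 + 1·R1.
R4 ← R4 − 1·R1.
R5 ← R5 − 1·R1.
R2 ← R2 / (-5).
R1 ← R1 − 5/2·R2.
R3 ← R3 + 7/2·R2.
R4 ← R4 + 3/2·R2.
R5 ← R5 + 1/2·R2.
R3 ← R3 / (25/2).
R1 ← R1 + 5/2·R3.
R2 ← R2 − 2·R3.
R4 ← R4 − 5/2·R3.
R5 ← R5 − 3/2·R3.
R4 ← R4 / (-76/25).
R1 ← R1 + 4/25·R4.
R2 ← R2 + 34/125·R4.
R3 ← R3 + 33/125·R4.
R5 ← R5 − 437/125·R4.
R5 ← R5 / (1/20).
R1 ← R1 + 82/19·R5.
R2 ← R2 − 221/190·R5.
R3 ← R3 + 331/380·R5.
R4 ← R4 + 55/76·R5.
Reading off the reduced rows gives m = 0, n = -6, p = -5, q = -4, r = 0.

m = 0, n = -6, p = -5, q = -4, r = 0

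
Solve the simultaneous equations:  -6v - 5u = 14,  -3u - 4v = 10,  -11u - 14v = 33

Row-reduce:
R1 ← R1 / (-5).
R2 ← R2 + 3·R1.
R3 ← R3 + 11·R1.
R2 ← R2 / (-2/5).
R1 ← R1 − 6/5·R2.
R3 ← R3 + 4/5·R2.
Row 3 reduces to 0 = -1, a contradiction. The system is inconsistent.

no solution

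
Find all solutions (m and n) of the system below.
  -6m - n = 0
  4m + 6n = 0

m = 0, n = 0

From equation 1: n = 0 − 6·m.
Substitute into equation 2 and solve: m = 0.
Then n = 0.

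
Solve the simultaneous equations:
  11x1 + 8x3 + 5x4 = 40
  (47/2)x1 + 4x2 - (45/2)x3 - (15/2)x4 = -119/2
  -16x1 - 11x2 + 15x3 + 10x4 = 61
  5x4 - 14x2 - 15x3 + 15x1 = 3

infinitely many solutions

Row-reduce:
R1 ← R1 / (11).
R2 ← R2 − 47/2·R1.
R3 ← R3 + 16·R1.
R4 ← R4 − 15·R1.
R2 ← R2 / (4).
R3 ← R3 + 11·R2.
R4 ← R4 + 14·R2.
R3 ← R3 / (-7237/88).
R1 ← R1 − 8/11·R3.
R2 ← R2 + 871/88·R3.
R4 ← R4 + 7237/44·R3.
Rank is 3 with 4 unknowns, leaving x4 free.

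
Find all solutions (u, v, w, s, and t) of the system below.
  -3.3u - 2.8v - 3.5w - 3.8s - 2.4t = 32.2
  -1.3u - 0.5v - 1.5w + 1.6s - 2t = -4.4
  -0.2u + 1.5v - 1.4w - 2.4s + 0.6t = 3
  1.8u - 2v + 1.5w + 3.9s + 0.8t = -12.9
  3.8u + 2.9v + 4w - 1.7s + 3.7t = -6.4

Row-reduce the augmented matrix:
R1 ← R1 / (-33/10).
R2 ← R2 + 13/10·R1.
R3 ← R3 + 1/5·R1.
R4 ← R4 − 9/5·R1.
R5 ← R5 − 19/5·R1.
R2 ← R2 / (199/330).
R1 ← R1 − 28/33·R2.
R3 ← R3 − 551/330·R2.
R4 ← R4 + 194/55·R2.
R5 ← R5 + 107/330·R2.
R3 ← R3 / (-848/995).
R1 ← R1 − 245/199·R3.
R2 ← R2 + 40/199·R3.
R4 ← R4 + 445/398·R3.
R5 ← R5 + 19/199·R3.
R4 ← R4 / (57729/1696).
R1 ← R1 + 15881/848·R4.
R2 ← R2 − 813/106·R4.
R3 ← R3 − 10691/848·R4.
R5 ← R5 + 13597/4240·R4.
R5 ← R5 / (-540438/481075).
R1 ← R1 − 114151/96215·R5.
R2 ← R2 + 2414/96215·R5.
R3 ← R3 + 4471/96215·R5.
R4 ← R4 + 32467/96215·R5.
Reading off the reduced rows gives u = -2, v = -4, w = 2, s = -5, t = -1.

u = -2, v = -4, w = 2, s = -5, t = -1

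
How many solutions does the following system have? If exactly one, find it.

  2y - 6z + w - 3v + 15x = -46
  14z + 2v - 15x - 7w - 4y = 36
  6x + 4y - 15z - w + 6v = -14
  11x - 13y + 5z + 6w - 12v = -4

infinitely many solutions

Row-reduce:
R1 ← R1 / (15).
R2 ← R2 + 15·R1.
R3 ← R3 − 6·R1.
R4 ← R4 − 11·R1.
R2 ← R2 / (-2).
R1 ← R1 − 2/15·R2.
R3 ← R3 − 16/5·R2.
R4 ← R4 + 217/15·R2.
R3 ← R3 / (1/5).
R1 ← R1 − 2/15·R3.
R2 ← R2 + 4·R3.
R4 ← R4 + 727/15·R3.
R4 ← R4 / (-2617).
R1 ← R1 − 7·R4.
R2 ← R2 + 217·R4.
R3 ← R3 + 55·R4.
Rank is 4 with 5 unknowns, leaving v free.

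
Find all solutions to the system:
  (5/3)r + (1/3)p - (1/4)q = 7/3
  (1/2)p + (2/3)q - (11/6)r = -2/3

Row-reduce:
R1 ← R1 / (1/3).
R2 ← R2 − 1/2·R1.
R2 ← R2 / (25/24).
R1 ← R1 + 3/4·R2.
Rank is 2 with 3 unknowns, leaving r free.

infinitely many solutions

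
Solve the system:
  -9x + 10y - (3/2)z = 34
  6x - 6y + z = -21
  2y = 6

no solution

Row-reduce:
R1 ← R1 / (-9).
R2 ← R2 − 6·R1.
R2 ← R2 / (2/3).
R1 ← R1 + 10/9·R2.
R3 ← R3 − 2·R2.
Row 3 reduces to 0 = 1, a contradiction. The system is inconsistent.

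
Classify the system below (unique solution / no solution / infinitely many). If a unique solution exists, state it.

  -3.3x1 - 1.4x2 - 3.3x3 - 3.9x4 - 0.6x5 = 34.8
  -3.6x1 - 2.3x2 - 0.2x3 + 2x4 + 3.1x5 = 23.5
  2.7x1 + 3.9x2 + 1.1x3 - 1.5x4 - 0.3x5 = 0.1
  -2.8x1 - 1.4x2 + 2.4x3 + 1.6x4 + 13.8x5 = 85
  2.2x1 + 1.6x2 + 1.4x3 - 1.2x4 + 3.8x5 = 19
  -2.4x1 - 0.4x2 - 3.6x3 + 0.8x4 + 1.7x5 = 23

Row-reduce the augmented matrix:
R1 ← R1 / (-33/10).
R2 ← R2 + 18/5·R1.
R3 ← R3 − 27/10·R1.
R4 ← R4 + 14/5·R1.
R5 ← R5 − 11/5·R1.
R6 ← R6 + 12/5·R1.
R2 ← R2 / (-17/22).
R1 ← R1 − 14/33·R2.
R3 ← R3 − 303/110·R2.
R4 ← R4 + 7/33·R2.
R5 ← R5 − 2/3·R2.
R6 ← R6 − 34/55·R2.
R3 ← R3 / (263/25).
R1 ← R1 − 43/15·R3.
R2 ← R2 + 22/5·R3.
R4 ← R4 − 64/15·R3.
R5 ← R5 − 32/15·R3.
R6 ← R6 − 38/25·R3.
R4 ← R4 / (-264766/67065).
R1 ← R1 + 2435/13413·R4.
R2 ← R2 + 3268/4471·R4.
R3 ← R3 − 7482/4471·R4.
R5 ← R5 + 132383/67065·R4.
R6 ← R6 − 136284/22355·R4.
Swap R5 and R6.
R5 ← R5 / (21099467/1323830).
R1 ← R1 + 207065/132383·R5.
R2 ← R2 + 146235/132383·R5.
R3 ← R3 − 616986/132383·R5.
R4 ← R4 + 273995/132383·R5.
R6 reduces to 0 = 0, so the extra equation is consistent.
Reading off the reduced rows gives x1 = -6, x2 = 3, x3 = -1, x4 = -5, x5 = 6.

x1 = -6, x2 = 3, x3 = -1, x4 = -5, x5 = 6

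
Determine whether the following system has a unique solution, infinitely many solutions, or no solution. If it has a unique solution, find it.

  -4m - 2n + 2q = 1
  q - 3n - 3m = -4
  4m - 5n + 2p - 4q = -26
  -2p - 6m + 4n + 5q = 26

Row-reduce:
R1 ← R1 / (-4).
R2 ← R2 + 3·R1.
R3 ← R3 − 4·R1.
R4 ← R4 + 6·R1.
R2 ← R2 / (-3/2).
R1 ← R1 − 1/2·R2.
R3 ← R3 + 7·R2.
R4 ← R4 − 7·R2.
R3 ← R3 / (2).
R4 ← R4 + 2·R3.
Row 4 reduces to 0 = -1/2, a contradiction. The system is inconsistent.

no solution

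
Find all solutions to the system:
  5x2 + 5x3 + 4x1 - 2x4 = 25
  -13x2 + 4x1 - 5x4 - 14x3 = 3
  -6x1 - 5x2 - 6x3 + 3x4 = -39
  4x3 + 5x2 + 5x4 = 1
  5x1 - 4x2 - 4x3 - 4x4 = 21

x1 = 5, x2 = -3, x3 = 4, x4 = 0

Row-reduce the augmented matrix:
R1 ← R1 / (4).
R2 ← R2 − 4·R1.
R3 ← R3 + 6·R1.
R5 ← R5 − 5·R1.
R2 ← R2 / (-18).
R1 ← R1 − 5/4·R2.
R3 ← R3 − 5/2·R2.
R4 ← R4 − 5·R2.
R5 ← R5 + 41/4·R2.
R3 ← R3 / (-41/36).
R1 ← R1 + 5/72·R3.
R2 ← R2 − 19/18·R3.
R4 ← R4 + 23/18·R3.
R5 ← R5 − 41/72·R3.
R4 ← R4 / (190/41).
R1 ← R1 + 28/41·R4.
R2 ← R2 + 9/41·R4.
R3 ← R3 − 15/41·R4.
R5 reduces to 0 = 0, so the extra equation is consistent.
Reading off the reduced rows gives x1 = 5, x2 = -3, x3 = 4, x4 = 0.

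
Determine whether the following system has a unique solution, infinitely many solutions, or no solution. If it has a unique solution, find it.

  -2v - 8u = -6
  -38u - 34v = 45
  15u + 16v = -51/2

u = 3/2, v = -3

Row-reduce the augmented matrix:
R1 ← R1 / (-8).
R2 ← R2 + 38·R1.
R3 ← R3 − 15·R1.
R2 ← R2 / (-49/2).
R1 ← R1 − 1/4·R2.
R3 ← R3 − 49/4·R2.
R3 reduces to 0 = 0, so the extra equation is consistent.
Reading off the reduced rows gives u = 3/2, v = -3.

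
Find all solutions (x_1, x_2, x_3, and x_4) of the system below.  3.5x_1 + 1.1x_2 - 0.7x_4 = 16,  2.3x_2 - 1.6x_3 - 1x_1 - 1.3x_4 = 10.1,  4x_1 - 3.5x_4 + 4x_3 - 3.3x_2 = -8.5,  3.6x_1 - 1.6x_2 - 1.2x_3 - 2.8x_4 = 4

x_1 = 3, x_2 = 5, x_3 = -1, x_4 = 0

Row-reduce the augmented matrix:
R1 ← R1 / (7/2).
R2 ← R2 + 1·R1.
R3 ← R3 − 4·R1.
R4 ← R4 − 18/5·R1.
R2 ← R2 / (183/70).
R1 ← R1 − 11/35·R2.
R3 ← R3 + 319/70·R2.
R4 ← R4 + 478/175·R2.
R3 ← R3 / (1108/915).
R1 ← R1 − 176/915·R3.
R2 ← R2 + 112/183·R3.
R4 ← R4 + 13138/4575·R3.
R4 ← R4 / (-225077/13850).
R1 ← R1 − 1142/1385·R4.
R2 ← R2 + 903/277·R4.
R3 ← R3 + 4863/1108·R4.
Reading off the reduced rows gives x_1 = 3, x_2 = 5, x_3 = -1, x_4 = 0.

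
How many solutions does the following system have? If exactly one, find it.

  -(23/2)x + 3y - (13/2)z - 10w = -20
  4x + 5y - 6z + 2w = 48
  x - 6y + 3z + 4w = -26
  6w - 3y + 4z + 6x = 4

Row-reduce:
R1 ← R1 / (-23/2).
R2 ← R2 − 4·R1.
R3 ← R3 − 1·R1.
R4 ← R4 − 6·R1.
R2 ← R2 / (139/23).
R1 ← R1 + 6/23·R2.
R3 ← R3 + 132/23·R2.
R4 ← R4 + 33/23·R2.
R3 ← R3 / (-752/139).
R1 ← R1 − 29/139·R3.
R2 ← R2 + 190/139·R3.
R4 ← R4 + 188/139·R3.
Row 4 reduces to 0 = 1/2, a contradiction. The system is inconsistent.

no solution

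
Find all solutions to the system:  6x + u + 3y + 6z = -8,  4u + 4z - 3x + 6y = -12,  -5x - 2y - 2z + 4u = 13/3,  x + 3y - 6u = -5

Row-reduce the augmented matrix:
R1 ← R1 / (6).
R2 ← R2 + 3·R1.
R3 ← R3 + 5·R1.
R4 ← R4 − 1·R1.
R2 ← R2 / (15/2).
R1 ← R1 − 1/2·R2.
R3 ← R3 − 1/2·R2.
R4 ← R4 − 5/2·R2.
R3 ← R3 / (38/15).
R1 ← R1 − 8/15·R3.
R2 ← R2 − 14/15·R3.
R4 ← R4 + 10/3·R3.
R4 ← R4 / (-97/57).
R1 ← R1 + 62/57·R4.
R2 ← R2 + 61/57·R4.
R3 ← R3 − 34/19·R4.
Reading off the reduced rows gives x = 0, y = -5/3, z = -1/2, u = 0.

x = 0, y = -5/3, z = -1/2, u = 0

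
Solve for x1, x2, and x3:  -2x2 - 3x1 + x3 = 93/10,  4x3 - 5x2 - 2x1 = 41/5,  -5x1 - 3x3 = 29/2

x1 = -13/5, x2 = -1, x3 = -1/2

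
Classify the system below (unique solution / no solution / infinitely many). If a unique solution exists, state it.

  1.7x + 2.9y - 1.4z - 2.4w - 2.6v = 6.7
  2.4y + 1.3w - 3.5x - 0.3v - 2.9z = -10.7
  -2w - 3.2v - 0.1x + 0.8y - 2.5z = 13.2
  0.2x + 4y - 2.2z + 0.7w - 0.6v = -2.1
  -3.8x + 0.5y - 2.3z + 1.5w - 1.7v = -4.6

x = 5, y = -4, z = -5, w = 1, v = -2

Row-reduce the augmented matrix:
R1 ← R1 / (17/10).
R2 ← R2 + 7/2·R1.
R3 ← R3 + 1/10·R1.
R4 ← R4 − 1/5·R1.
R5 ← R5 + 19/5·R1.
R2 ← R2 / (1423/170).
R1 ← R1 − 29/17·R2.
R3 ← R3 − 33/34·R2.
R4 ← R4 − 311/85·R2.
R5 ← R5 − 1187/170·R2.
R3 ← R3 / (-13603/7115).
R1 ← R1 − 505/1423·R3.
R2 ← R2 + 983/1423·R3.
R4 ← R4 − 3502/7115·R3.
R5 ← R5 + 4312/7115·R3.
R4 ← R4 / (4753/2230).
R1 ← R1 + 441/446·R4.
R2 ← R2 − 83/446·R4.
R3 ← R3 − 401/446·R4.
R5 ← R5 + 63/223·R4.
R5 ← R5 / (-361338/207095).
R1 ← R1 + 2253/11834·R5.
R2 ← R2 − 98507/579866·R5.
R3 ← R3 − 455533/579866·R5.
R4 ← R4 − 201646/289933·R5.
Reading off the reduced rows gives x = 5, y = -4, z = -5, w = 1, v = -2.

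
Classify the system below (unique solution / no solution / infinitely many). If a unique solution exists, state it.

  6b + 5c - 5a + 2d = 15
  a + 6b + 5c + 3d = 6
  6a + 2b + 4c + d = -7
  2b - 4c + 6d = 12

Row-reduce the augmented matrix:
R1 ← R1 / (-5).
R2 ← R2 − 1·R1.
R3 ← R3 − 6·R1.
R2 ← R2 / (36/5).
R1 ← R1 + 6/5·R2.
R3 ← R3 − 46/5·R2.
R4 ← R4 − 2·R2.
R3 ← R3 / (7/3).
R2 ← R2 − 5/6·R3.
R4 ← R4 + 17/3·R3.
R4 ← R4 / (58/21).
R1 ← R1 − 1/6·R4.
R2 ← R2 − 17/21·R4.
R3 ← R3 + 17/42·R4.
Reading off the reduced rows gives a = -2, b = -1, c = 1, d = 3.

a = -2, b = -1, c = 1, d = 3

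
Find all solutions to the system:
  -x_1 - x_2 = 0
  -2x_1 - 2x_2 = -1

no solution

Row-reduce:
R1 ← R1 / (-1).
R2 ← R2 + 2·R1.
Row 2 reduces to 0 = -1, a contradiction. The system is inconsistent.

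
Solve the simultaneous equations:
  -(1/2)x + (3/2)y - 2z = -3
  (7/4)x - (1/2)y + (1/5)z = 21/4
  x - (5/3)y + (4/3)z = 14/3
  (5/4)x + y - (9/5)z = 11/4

Row-reduce:
R1 ← R1 / (-1/2).
R2 ← R2 − 7/4·R1.
R3 ← R3 − 1·R1.
R4 ← R4 − 5/4·R1.
R2 ← R2 / (19/4).
R1 ← R1 + 3·R2.
R3 ← R3 − 4/3·R2.
R4 ← R4 − 19/4·R2.
R3 ← R3 / (-72/95).
R1 ← R1 + 28/95·R3.
R2 ← R2 + 136/95·R3.
Row 4 reduces to 0 = 1/2, a contradiction. The system is inconsistent.

no solution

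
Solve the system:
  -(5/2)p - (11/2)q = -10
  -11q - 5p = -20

infinitely many solutions

Row-reduce:
R1 ← R1 / (-5/2).
R2 ← R2 + 5·R1.
Rank is 1 with 2 unknowns, leaving q free.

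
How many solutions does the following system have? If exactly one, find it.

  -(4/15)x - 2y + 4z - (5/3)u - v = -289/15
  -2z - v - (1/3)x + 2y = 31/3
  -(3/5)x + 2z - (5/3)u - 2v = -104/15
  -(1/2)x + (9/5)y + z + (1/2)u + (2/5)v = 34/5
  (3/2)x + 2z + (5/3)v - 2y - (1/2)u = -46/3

no solution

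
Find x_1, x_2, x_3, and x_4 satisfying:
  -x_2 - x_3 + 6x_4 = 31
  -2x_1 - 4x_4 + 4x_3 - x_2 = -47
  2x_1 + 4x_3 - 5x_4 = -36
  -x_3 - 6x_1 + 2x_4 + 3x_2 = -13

x_1 = 4, x_2 = -1, x_3 = -6, x_4 = 4

Row-reduce the augmented matrix:
Swap R1 and R2.
R1 ← R1 / (-2).
R3 ← R3 − 2·R1.
R4 ← R4 + 6·R1.
R2 ← R2 / (-1).
R1 ← R1 − 1/2·R2.
R3 ← R3 + 1·R2.
R4 ← R4 − 6·R2.
R3 ← R3 / (9).
R1 ← R1 + 5/2·R3.
R2 ← R2 − 1·R3.
R4 ← R4 + 19·R3.
R4 ← R4 / (55/3).
R1 ← R1 − 5/6·R4.
R2 ← R2 + 13/3·R4.
R3 ← R3 + 5/3·R4.
Reading off the reduced rows gives x_1 = 4, x_2 = -1, x_3 = -6, x_4 = 4.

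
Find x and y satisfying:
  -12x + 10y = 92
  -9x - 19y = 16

x = -6, y = 2

Row-reduce the augmented matrix:
R1 ← R1 / (-12).
R2 ← R2 + 9·R1.
R2 ← R2 / (-53/2).
R1 ← R1 + 5/6·R2.
Reading off the reduced rows gives x = -6, y = 2.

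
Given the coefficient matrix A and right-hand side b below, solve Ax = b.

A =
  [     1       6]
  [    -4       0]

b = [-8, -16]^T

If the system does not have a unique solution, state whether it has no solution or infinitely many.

Row-reduce the augmented matrix:
R2 ← R2 + 4·R1.
R2 ← R2 / (24).
R1 ← R1 − 6·R2.
Reading off the reduced rows gives x_1 = 4, x_2 = -2.

x_1 = 4, x_2 = -2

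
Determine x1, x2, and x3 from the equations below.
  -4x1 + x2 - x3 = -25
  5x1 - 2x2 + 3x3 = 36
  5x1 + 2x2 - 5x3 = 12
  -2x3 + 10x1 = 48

Row-reduce the augmented matrix:
R1 ← R1 / (-4).
R2 ← R2 − 5·R1.
R3 ← R3 − 5·R1.
R4 ← R4 − 10·R1.
R2 ← R2 / (-3/4).
R1 ← R1 + 1/4·R2.
R3 ← R3 − 13/4·R2.
R4 ← R4 − 5/2·R2.
R3 ← R3 / (4/3).
R1 ← R1 + 1/3·R3.
R2 ← R2 + 7/3·R3.
R4 ← R4 − 4/3·R3.
R4 reduces to 0 = 0, so the extra equation is consistent.
Reading off the reduced rows gives x1 = 5, x2 = -4, x3 = 1.

x1 = 5, x2 = -4, x3 = 1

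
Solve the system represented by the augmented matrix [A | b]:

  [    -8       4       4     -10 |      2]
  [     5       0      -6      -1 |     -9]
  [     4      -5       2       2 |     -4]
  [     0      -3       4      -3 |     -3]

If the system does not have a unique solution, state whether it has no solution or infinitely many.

infinitely many solutions

Row-reduce:
R1 ← R1 / (-8).
R2 ← R2 − 5·R1.
R3 ← R3 − 4·R1.
R2 ← R2 / (5/2).
R1 ← R1 + 1/2·R2.
R3 ← R3 + 3·R2.
R4 ← R4 + 3·R2.
R3 ← R3 / (-1/5).
R1 ← R1 + 6/5·R3.
R2 ← R2 + 7/5·R3.
R4 ← R4 + 1/5·R3.
Rank is 3 with 4 unknowns, leaving x_4 free.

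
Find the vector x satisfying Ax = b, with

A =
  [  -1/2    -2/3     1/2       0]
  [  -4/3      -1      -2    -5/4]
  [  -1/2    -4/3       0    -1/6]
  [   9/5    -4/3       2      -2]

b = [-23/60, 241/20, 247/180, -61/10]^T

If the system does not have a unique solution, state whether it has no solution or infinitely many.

Row-reduce the augmented matrix:
R1 ← R1 / (-1/2).
R2 ← R2 + 4/3·R1.
R3 ← R3 + 1/2·R1.
R4 ← R4 − 9/5·R1.
R2 ← R2 / (7/9).
R1 ← R1 − 4/3·R2.
R3 ← R3 + 2/3·R2.
R4 ← R4 + 56/15·R2.
R3 ← R3 / (-47/14).
R1 ← R1 − 33/7·R3.
R2 ← R2 + 30/7·R3.
R4 ← R4 + 61/5·R3.
R4 ← R4 / (-2468/705).
R1 ← R1 − 19/47·R4.
R2 ← R2 + 5/188·R4.
R3 ← R3 − 52/141·R4.
Reading off the reduced rows gives x_1 = -5/2, x_2 = 1/5, x_3 = -3, x_4 = -7/3.

x_1 = -5/2, x_2 = 1/5, x_3 = -3, x_4 = -7/3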